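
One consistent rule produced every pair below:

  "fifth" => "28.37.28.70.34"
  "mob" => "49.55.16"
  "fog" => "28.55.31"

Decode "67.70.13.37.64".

The formula is n = 3×(alphabet index, a=1) + 10.
Undoing it on 67.70.13.37.64: 67→(67−10)÷3=19=s, 70→(70−10)÷3=20=t, 13→(13−10)÷3=1=a, 37→(37−10)÷3=9=i, 64→(64−10)÷3=18=r.

stair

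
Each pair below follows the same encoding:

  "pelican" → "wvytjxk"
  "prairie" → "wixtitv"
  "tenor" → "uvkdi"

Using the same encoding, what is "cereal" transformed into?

jvivxy

Each letter's alphabet position (a=0..z=25) is mapped through 19·x+23 mod 26 — an affine cipher.
Applying it to cereal: c(2)→19·2+23≡9=j; e(4)→19·4+23≡21=v; r(17)→19·17+23≡8=i; e(4)→19·4+23≡21=v; a(0)→19·0+23≡23=x; l(11)→19·11+23≡24=y (all mod 26).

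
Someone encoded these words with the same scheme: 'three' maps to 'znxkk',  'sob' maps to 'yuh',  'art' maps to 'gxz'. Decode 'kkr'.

Every letter moves 6 places later in the alphabet, wrapping around z→a.
Reversing it on kkr: k−6=e, k−6=e, r−6=l.

eel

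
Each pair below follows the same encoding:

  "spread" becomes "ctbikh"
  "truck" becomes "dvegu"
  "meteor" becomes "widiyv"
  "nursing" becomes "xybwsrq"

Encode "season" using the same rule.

The shifts repeat in a cycle of length 2: positions 0,1,… shift by +10, +4, then the pattern repeats.
On season: s+10=c, e+4=i, a+10=k, s+4=w, o+10=y, n+4=r.

cikwyr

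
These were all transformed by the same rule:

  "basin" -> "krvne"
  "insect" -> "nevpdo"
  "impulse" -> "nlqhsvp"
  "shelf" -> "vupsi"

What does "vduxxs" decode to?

b(1)→k(10) and a(0)→r(17) fit y≡19x+17 (mod 26); the inverse of 19 mod 26 is 11. Treating letters as 0–25, the rule is x ↦ 19x + 17 (mod 26).
Decoding vduxxs: v(21)→11·(21−17)≡18=s; d(3)→11·(3−17)≡2=c; u(20)→11·(20−17)≡7=h; x(23)→11·(23−17)≡14=o; x(23)→11·(23−17)≡14=o; s(18)→11·(18−17)≡11=l (all mod 26).

school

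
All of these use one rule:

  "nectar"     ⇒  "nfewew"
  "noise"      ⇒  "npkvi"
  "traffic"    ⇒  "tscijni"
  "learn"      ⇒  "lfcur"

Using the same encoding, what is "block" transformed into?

Each letter shifts forward by its position index (0, 1, 2, …) — the shift grows by one for each successive letter.
Applying it to block: b+0=b, l+1=m, o+2=q, c+3=f, k+4=o.

bmqfo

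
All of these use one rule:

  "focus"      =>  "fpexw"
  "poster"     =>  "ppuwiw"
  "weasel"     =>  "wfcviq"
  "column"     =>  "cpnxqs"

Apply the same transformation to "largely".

lbtjiqe

In focus: f→f is +0, o→p is +1, c→e is +2, u→x is +3 — the shift increases by 1 each position. The shift increases by 1 at each position, starting from +0: 0, 1, 2, ….
Applying it to largely: l+0=l, a+1=b, r+2=t, g+3=j, e+4=i, l+5=q, y+6=e.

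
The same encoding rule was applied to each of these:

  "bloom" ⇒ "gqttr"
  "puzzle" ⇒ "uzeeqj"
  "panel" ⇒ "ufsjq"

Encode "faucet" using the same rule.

Compare letters: b→g is +5, l→q is +5, o→t is +5 — a constant shift. This is a Caesar cipher with shift 5.
For faucet: f+5=k, a+5=f, u+5=z, c+5=h, e+5=j, t+5=y.

kfzhjy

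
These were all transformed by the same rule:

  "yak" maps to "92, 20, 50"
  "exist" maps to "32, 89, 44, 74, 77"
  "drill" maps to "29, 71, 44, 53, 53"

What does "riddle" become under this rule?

71, 44, 29, 29, 53, 32

y(#25)→92 and a(#1)→20: differences scale by 3, so n = 3·pos + 17. With a=1..z=26, the number is 3·pos + 17.
For riddle: r=18→71, i=9→44, d=4→29, d=4→29, l=12→53, e=5→32.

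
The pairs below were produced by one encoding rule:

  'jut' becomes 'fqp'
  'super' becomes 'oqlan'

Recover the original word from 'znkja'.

drone

Compare letters: j→f is +22, u→q is +22, t→p is +22 — a constant shift. Each letter is shifted forward by 22 in the alphabet (a Caesar shift of +22).
Reversing it on znkja: z−22=d, n−22=r, k−22=o, j−22=n, a−22=e.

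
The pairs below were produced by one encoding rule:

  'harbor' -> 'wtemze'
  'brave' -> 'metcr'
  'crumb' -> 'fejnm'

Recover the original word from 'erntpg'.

Each letter's alphabet position (a=0..z=25) is mapped through 19·x+19 mod 26 — an affine cipher.
Undoing it on erntpg: e(4)→11·(4−19)≡17=r; r(17)→11·(17−19)≡4=e; n(13)→11·(13−19)≡12=m; t(19)→11·(19−19)≡0=a; p(15)→11·(15−19)≡8=i; g(6)→11·(6−19)≡13=n (all mod 26).

remain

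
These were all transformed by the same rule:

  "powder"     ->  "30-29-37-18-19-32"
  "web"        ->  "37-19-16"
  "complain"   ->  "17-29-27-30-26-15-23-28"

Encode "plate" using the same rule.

p is letter #16 and maps to 30: an offset of 14. The number is (letter's place in the alphabet, a=1) + 14.
For plate: p=16→30, l=12→26, a=1→15, t=20→34, e=5→19.

30-26-15-34-19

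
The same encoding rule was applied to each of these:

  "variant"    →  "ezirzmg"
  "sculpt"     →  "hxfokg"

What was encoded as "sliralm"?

horizon

Each pair mirrors across the alphabet (v↔e, a↔z, r↔i): positions sum to 25. This is the alphabet-reversal cipher (Atbash): a becomes z, b becomes y, etc.
Decoding sliralm: s↔h, l↔o, i↔r, r↔i, a↔z, l↔o, m↔n.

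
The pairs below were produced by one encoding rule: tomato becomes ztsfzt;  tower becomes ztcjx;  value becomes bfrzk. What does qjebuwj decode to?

It's a Vigenère-style cipher with numeric key [6,5]: position i shifts by key[i mod 2].
Decoding qjebuwj: q−6=k, j−5=e, e−6=y, b−5=w, u−6=o, w−5=r, j−6=d.

keyword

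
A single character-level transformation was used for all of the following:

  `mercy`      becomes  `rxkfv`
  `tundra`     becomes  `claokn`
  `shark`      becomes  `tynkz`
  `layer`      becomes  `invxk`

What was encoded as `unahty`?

Each letter's alphabet position (a=0..z=25) is mapped through 9·x+13 mod 26 — an affine cipher.
Reversing it on unahty: u(20)→3·(20−13)≡21=v; n(13)→3·(13−13)≡0=a; a(0)→3·(0−13)≡13=n; h(7)→3·(7−13)≡8=i; t(19)→3·(19−13)≡18=s; y(24)→3·(24−13)≡7=h (all mod 26).

vanish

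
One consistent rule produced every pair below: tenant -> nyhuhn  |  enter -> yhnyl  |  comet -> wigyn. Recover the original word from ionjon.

output

It's a constant shift of +20 (ROT20).
Undoing it on ionjon: i−20=o, o−20=u, n−20=t, j−20=p, o−20=u, n−20=t.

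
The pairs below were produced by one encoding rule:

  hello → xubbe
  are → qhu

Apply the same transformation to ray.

hqo

Compare letters: h→x is +16, e→u is +16, l→b is +16 — a constant shift. It's a constant shift of +16 (ROT16).
For ray: r+16=h, a+16=q, y+16=o.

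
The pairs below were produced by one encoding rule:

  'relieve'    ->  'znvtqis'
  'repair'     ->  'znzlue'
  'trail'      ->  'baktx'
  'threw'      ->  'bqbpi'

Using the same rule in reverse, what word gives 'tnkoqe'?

leader

In relieve: r→z is +8, e→n is +9, l→v is +10, i→t is +11 — the shift increases by 1 each position. Each letter shifts forward by (position + 8), i.e. 8, 9, 10, … — the shift grows by one for each successive letter.
Decoding tnkoqe: t−8=l, n−9=e, k−10=a, o−11=d, q−12=e, e−13=r.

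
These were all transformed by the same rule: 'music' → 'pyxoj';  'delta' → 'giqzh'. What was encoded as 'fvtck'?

crowd

Letter i (0-indexed) is shifted by i+3, so successive shifts are 3, 4, 5, ….
Undoing it on fvtck: f−3=c, v−4=r, t−5=o, c−6=w, k−7=d.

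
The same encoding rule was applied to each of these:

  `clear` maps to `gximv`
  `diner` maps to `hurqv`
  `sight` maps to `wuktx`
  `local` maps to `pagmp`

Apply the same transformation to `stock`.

wfsoo

It's a Vigenère-style cipher with numeric key [4,12]: position i shifts by key[i mod 2].
Applying it to stock: s+4=w, t+12=f, o+4=s, c+12=o, k+4=o.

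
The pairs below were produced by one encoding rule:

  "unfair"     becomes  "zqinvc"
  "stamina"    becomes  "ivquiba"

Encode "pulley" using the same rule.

Two steps: reverse the string, then apply a Caesar shift of +8.
On pulley: reverse → yellup; then shift: y+8=g, e+8=m, l+8=t, l+8=t, u+8=c, p+8=x.

gmttcx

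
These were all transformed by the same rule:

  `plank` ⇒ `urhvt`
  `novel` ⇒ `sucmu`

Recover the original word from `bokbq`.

In plank: p→u is +5, l→r is +6, a→h is +7, n→v is +8 — the shift increases by 1 each position. Each letter shifts forward by (position + 5), i.e. 5, 6, 7, … — the shift grows by one for each successive letter.
Reversing it on bokbq: b−5=w, o−6=i, k−7=d, b−8=t, q−9=h.

width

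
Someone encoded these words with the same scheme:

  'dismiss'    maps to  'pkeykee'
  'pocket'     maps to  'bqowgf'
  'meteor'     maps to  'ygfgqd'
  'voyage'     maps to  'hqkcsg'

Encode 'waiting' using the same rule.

ickfkzs

The shift depends on letter class: consonant d→p is +12, but vowel i→k is +2. Vowels shift forward by 2 and consonants shift forward by 12.
For waiting: w(cons)+12=i, a(vowel)+2=c, i(vowel)+2=k, t(cons)+12=f, i(vowel)+2=k, n(cons)+12=z, g(cons)+12=s.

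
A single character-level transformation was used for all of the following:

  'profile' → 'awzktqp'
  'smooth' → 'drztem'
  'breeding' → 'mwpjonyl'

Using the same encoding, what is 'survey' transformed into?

dzcapd

Shifts by position in profile: pos 0: p→a (+11), pos 1: r→w (+5), pos 2: o→z (+11), pos 3: f→k (+5) — repeating every 2. A repeating key of period 2 is used — shifts +11, +5 over and over.
For survey: s+11=d, u+5=z, r+11=c, v+5=a, e+11=p, y+5=d.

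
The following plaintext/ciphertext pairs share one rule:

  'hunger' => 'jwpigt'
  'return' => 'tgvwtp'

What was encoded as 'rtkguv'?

Compare letters: h→j is +2, u→w is +2, n→p is +2 — a constant shift. It's a constant shift of +2 (ROT2).
Decoding rtkguv: r−2=p, t−2=r, k−2=i, g−2=e, u−2=s, v−2=t.

priest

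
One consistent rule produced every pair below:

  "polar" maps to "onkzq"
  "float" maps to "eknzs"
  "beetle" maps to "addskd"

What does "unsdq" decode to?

voter

Compare letters: p→o is +25, o→n is +25, l→k is +25 — a constant shift. It's a constant shift of +25 (ROT25).
Undoing it on unsdq: u−25=v, n−25=o, s−25=t, d−25=e, q−25=r.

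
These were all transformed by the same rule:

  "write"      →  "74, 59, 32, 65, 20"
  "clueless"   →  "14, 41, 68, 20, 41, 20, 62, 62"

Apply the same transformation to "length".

41, 20, 47, 26, 65, 29

Each letter becomes 3×(its alphabet position, a=1..z=26) + 5.
Applying it to length: l=12→41, e=5→20, n=14→47, g=7→26, t=20→65, h=8→29.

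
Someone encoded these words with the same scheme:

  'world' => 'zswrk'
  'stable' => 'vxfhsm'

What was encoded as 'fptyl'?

close

In world: w→z is +3, o→s is +4, r→w is +5, l→r is +6 — the shift increases by 1 each position. Letter i (0-indexed) is shifted by i+3, so successive shifts are 3, 4, 5, ….
Decoding fptyl: f−3=c, p−4=l, t−5=o, y−6=s, l−7=e.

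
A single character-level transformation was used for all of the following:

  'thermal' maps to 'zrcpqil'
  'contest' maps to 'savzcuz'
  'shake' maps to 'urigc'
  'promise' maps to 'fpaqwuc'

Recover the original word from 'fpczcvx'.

t(19)→z(25) and h(7)→r(17) fit y≡5x+8 (mod 26); the inverse of 5 mod 26 is 21. This is an affine cipher: with a=0,…,z=25, each position x becomes (5x+8) mod 26.
Reversing it on fpczcvx: f(5)→21·(5−8)≡15=p; p(15)→21·(15−8)≡17=r; c(2)→21·(2−8)≡4=e; z(25)→21·(25−8)≡19=t; c(2)→21·(2−8)≡4=e; v(21)→21·(21−8)≡13=n; x(23)→21·(23−8)≡3=d (all mod 26).

pretend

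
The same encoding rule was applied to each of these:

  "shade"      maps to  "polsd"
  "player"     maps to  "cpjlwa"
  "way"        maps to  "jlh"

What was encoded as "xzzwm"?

bloom

The output letters match the input read backwards, each shifted +11: shade reversed is edahs. Read the word backwards and shift each letter +11.
Undoing it on xzzwm: shift back: x−11=m, z−11=o, z−11=o, w−11=l, m−11=b → moolb; then reverse → bloom.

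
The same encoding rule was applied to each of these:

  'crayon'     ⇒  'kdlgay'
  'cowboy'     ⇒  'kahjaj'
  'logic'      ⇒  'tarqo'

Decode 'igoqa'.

audio

Shifts by position in crayon: pos 0: c→k (+8), pos 1: r→d (+12), pos 2: a→l (+11), pos 3: y→g (+8), pos 4: o→a (+12), pos 5: n→y (+11) — repeating every 3. The shifts repeat in a cycle of length 3: positions 0,1,… shift by +8, +12, +11, then the pattern repeats.
Decoding igoqa: i−8=a, g−12=u, o−11=d, q−8=i, a−12=o.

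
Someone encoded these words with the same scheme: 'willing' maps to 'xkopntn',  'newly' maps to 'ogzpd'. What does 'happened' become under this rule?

The shift increases by 1 at each position, starting from +1: 1, 2, 3, ….
Applying it to happened: h+1=i, a+2=c, p+3=s, p+4=t, e+5=j, n+6=t, e+7=l, d+8=l.

icstjtll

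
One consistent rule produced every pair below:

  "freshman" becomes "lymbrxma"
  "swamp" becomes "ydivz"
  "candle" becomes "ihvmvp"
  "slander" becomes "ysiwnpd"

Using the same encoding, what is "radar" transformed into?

xhljb

In freshman: f→l is +6, r→y is +7, e→m is +8, s→b is +9 — the shift increases by 1 each position. Letter i (0-indexed) is shifted by i+6, so successive shifts are 6, 7, 8, ….
Applying it to radar: r+6=x, a+7=h, d+8=l, a+9=j, r+10=b.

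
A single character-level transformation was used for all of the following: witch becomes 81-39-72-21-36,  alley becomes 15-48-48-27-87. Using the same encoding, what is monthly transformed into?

w(#23)→81 and i(#9)→39: differences scale by 3, so n = 3·pos + 12. With a=1..z=26, the number is 3·pos + 12.
Applying it to monthly: m=13→51, o=15→57, n=14→54, t=20→72, h=8→36, l=12→48, y=25→87.

51-57-54-72-36-48-87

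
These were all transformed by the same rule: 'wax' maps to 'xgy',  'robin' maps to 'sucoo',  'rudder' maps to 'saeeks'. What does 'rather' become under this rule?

The rule splits by letter class: vowels +6, consonants +1.
Applying it to rather: r(cons)+1=s, a(vowel)+6=g, t(cons)+1=u, h(cons)+1=i, e(vowel)+6=k, r(cons)+1=s.

sguiks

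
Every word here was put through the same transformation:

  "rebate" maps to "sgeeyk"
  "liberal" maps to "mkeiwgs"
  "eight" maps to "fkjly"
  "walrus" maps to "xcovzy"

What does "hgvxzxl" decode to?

gesture

Letter i (0-indexed) is shifted by i+1, so successive shifts are 1, 2, 3, ….
Reversing it on hgvxzxl: h−1=g, g−2=e, v−3=s, x−4=t, z−5=u, x−6=r, l−7=e.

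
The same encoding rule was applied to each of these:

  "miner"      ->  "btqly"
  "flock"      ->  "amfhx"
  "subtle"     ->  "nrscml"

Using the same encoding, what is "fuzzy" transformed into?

m(12)→b(1) and i(8)→t(19) fit y≡15x+3 (mod 26); the inverse of 15 mod 26 is 7. Each letter's alphabet position (a=0..z=25) is mapped through 15·x+3 mod 26 — an affine cipher.
For fuzzy: f(5)→15·5+3≡0=a; u(20)→15·20+3≡17=r; z(25)→15·25+3≡14=o; z(25)→15·25+3≡14=o; y(24)→15·24+3≡25=z (all mod 26).

arooz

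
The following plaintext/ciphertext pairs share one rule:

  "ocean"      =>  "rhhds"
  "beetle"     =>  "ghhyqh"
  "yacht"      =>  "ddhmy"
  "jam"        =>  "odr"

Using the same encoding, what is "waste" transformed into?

bdxyh

The shift depends on letter class: consonant c→h is +5, but vowel o→r is +3. Two shifts are in play — +3 for a/e/i/o/u, +5 for every other letter.
Applying it to waste: w(cons)+5=b, a(vowel)+3=d, s(cons)+5=x, t(cons)+5=y, e(vowel)+3=h.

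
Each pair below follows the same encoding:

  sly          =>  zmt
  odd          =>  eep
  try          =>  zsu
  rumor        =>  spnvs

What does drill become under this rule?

mmjse

The output letters match the input read backwards, each shifted +1: sly reversed is yls. Two steps: reverse the string, then apply a Caesar shift of +1.
For drill: reverse → llird; then shift: l+1=m, l+1=m, i+1=j, r+1=s, d+1=e.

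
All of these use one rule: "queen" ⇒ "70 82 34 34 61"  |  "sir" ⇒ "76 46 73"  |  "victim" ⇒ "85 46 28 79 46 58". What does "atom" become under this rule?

22 79 64 58

q(#17)→70 and u(#21)→82: differences scale by 3, so n = 3·pos + 19. Each letter becomes 3×(its alphabet position, a=1..z=26) + 19.
For atom: a=1→22, t=20→79, o=15→64, m=13→58.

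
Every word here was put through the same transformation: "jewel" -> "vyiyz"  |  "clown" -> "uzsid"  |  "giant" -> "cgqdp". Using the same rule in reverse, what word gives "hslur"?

porch

j(9)→v(21) and e(4)→y(24) fit y≡15x+16 (mod 26); the inverse of 15 mod 26 is 7. This is an affine cipher: with a=0,…,z=25, each position x becomes (15x+16) mod 26.
Decoding hslur: h(7)→7·(7−16)≡15=p; s(18)→7·(18−16)≡14=o; l(11)→7·(11−16)≡17=r; u(20)→7·(20−16)≡2=c; r(17)→7·(17−16)≡7=h (all mod 26).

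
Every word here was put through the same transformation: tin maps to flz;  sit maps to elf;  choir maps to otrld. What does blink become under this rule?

Two shifts are in play — +3 for a/e/i/o/u, +12 for every other letter.
On blink: b(cons)+12=n, l(cons)+12=x, i(vowel)+3=l, n(cons)+12=z, k(cons)+12=w.

nxlzw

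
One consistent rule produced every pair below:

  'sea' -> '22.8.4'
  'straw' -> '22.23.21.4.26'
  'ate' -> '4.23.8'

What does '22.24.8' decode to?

sue

Letters become their 1-based position plus 3 (so a→4, b→5, …).
Undoing it on 22.24.8: 22→(22−3)÷1=19=s, 24→(24−3)÷1=21=u, 8→(8−3)÷1=5=e.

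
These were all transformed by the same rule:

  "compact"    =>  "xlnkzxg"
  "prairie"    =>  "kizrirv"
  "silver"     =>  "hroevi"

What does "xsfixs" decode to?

Letters are reflected about the middle of the alphabet (position → 25−position): Atbash.
Decoding xsfixs: x↔c, s↔h, f↔u, i↔r, x↔c, s↔h.

church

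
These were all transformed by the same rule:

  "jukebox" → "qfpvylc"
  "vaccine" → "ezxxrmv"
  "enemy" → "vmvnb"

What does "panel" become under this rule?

This is the alphabet-reversal cipher (Atbash): a becomes z, b becomes y, etc.
On panel: p↔k, a↔z, n↔m, e↔v, l↔o.

kzmvo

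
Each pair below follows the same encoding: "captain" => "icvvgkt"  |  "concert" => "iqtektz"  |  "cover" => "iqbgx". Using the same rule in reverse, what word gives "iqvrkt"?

copper

Shifts by position in captain: pos 0: c→i (+6), pos 1: a→c (+2), pos 2: p→v (+6), pos 3: t→v (+2) — repeating every 2. The shifts repeat in a cycle of length 2: positions 0,1,… shift by +6, +2, then the pattern repeats.
Reversing it on iqvrkt: i−6=c, q−2=o, v−6=p, r−2=p, k−6=e, t−2=r.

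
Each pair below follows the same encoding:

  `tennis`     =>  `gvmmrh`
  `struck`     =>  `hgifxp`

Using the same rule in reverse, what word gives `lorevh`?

olives

Each pair mirrors across the alphabet (t↔g, e↔v, n↔m): positions sum to 25. Each letter is replaced by its mirror in the alphabet: a↔z, b↔y, c↔x, and so on (the Atbash cipher).
Decoding lorevh: l↔o, o↔l, r↔i, e↔v, v↔e, h↔s.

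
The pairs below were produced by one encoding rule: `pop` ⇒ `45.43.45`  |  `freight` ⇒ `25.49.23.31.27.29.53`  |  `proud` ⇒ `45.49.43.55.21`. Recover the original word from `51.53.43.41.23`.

p(#16)→45 and o(#15)→43: differences scale by 2, so n = 2·pos + 13. With a=1..z=26, the number is 2·pos + 13.
Undoing it on 51.53.43.41.23: 51→(51−13)÷2=19=s, 53→(53−13)÷2=20=t, 43→(43−13)÷2=15=o, 41→(41−13)÷2=14=n, 23→(23−13)÷2=5=e.

stone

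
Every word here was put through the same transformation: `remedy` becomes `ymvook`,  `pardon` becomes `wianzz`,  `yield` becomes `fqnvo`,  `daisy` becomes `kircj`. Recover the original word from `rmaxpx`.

In remedy: r→y is +7, e→m is +8, m→v is +9, e→o is +10 — the shift increases by 1 each position. Letter i (0-indexed) is shifted by i+7, so successive shifts are 7, 8, 9, ….
Undoing it on rmaxpx: r−7=k, m−8=e, a−9=r, x−10=n, p−11=e, x−12=l.

kernel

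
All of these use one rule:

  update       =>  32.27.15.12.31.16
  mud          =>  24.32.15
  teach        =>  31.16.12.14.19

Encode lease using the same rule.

23.16.12.30.16

u is letter #21 and maps to 32: an offset of 11. Each letter is replaced by its alphabet position (a=1..z=26) + 11.
Applying it to lease: l=12→23, e=5→16, a=1→12, s=19→30, e=5→16.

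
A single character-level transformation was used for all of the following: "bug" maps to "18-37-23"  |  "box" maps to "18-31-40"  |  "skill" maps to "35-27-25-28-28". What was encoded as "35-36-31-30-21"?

b is letter #2 and maps to 18: an offset of 16. Letters become their 1-based position plus 16 (so a→17, b→18, …).
Undoing it on 35-36-31-30-21: 35→(35−16)÷1=19=s, 36→(36−16)÷1=20=t, 31→(31−16)÷1=15=o, 30→(30−16)÷1=14=n, 21→(21−16)÷1=5=e.

stone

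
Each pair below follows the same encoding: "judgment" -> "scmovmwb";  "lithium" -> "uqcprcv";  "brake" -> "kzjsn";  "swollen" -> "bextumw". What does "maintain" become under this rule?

virvcirv

Shifts by position in judgment: pos 0: j→s (+9), pos 1: u→c (+8), pos 2: d→m (+9), pos 3: g→o (+8) — repeating every 2. The shifts repeat in a cycle of length 2: positions 0,1,… shift by +9, +8, then the pattern repeats.
On maintain: m+9=v, a+8=i, i+9=r, n+8=v, t+9=c, a+8=i, i+9=r, n+8=v.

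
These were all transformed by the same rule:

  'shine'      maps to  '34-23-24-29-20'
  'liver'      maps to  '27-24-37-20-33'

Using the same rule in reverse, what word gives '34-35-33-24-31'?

Letters become their 1-based position plus 15 (so a→16, b→17, …).
Decoding 34-35-33-24-31: 34→(34−15)÷1=19=s, 35→(35−15)÷1=20=t, 33→(33−15)÷1=18=r, 24→(24−15)÷1=9=i, 31→(31−15)÷1=16=p.

strip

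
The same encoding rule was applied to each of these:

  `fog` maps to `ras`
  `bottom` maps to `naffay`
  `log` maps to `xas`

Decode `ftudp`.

third

Every letter moves 12 places later in the alphabet, wrapping around z→a.
Reversing it on ftudp: f−12=t, t−12=h, u−12=i, d−12=r, p−12=d.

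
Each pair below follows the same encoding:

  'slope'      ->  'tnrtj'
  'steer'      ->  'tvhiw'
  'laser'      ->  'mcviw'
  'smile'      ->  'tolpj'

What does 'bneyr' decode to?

album

Each letter shifts forward by (position + 1), i.e. 1, 2, 3, … — the shift grows by one for each successive letter.
Reversing it on bneyr: b−1=a, n−2=l, e−3=b, y−4=u, r−5=m.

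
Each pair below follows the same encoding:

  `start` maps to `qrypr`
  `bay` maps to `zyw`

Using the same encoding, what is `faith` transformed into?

dygrf

Compare letters: s→q is +24, t→r is +24, a→y is +24 — a constant shift. Each letter is shifted forward by 24 in the alphabet (a Caesar shift of +24).
Applying it to faith: f+24=d, a+24=y, i+24=g, t+24=r, h+24=f.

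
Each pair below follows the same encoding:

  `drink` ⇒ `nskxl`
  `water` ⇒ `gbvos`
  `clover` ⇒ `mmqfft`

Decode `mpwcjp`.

cousin

Shifts by position in drink: pos 0: d→n (+10), pos 1: r→s (+1), pos 2: i→k (+2), pos 3: n→x (+10), pos 4: k→l (+1) — repeating every 3. A repeating key of period 3 is used — shifts +10, +1, +2 over and over.
Reversing it on mpwcjp: m−10=c, p−1=o, w−2=u, c−10=s, j−1=i, p−2=n.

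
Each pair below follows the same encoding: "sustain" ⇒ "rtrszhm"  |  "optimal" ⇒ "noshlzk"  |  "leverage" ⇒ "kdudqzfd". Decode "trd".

Compare letters: s→r is +25, u→t is +25, s→r is +25 — a constant shift. This is a Caesar cipher with shift 25.
Decoding trd: t−25=u, r−25=s, d−25=e.

use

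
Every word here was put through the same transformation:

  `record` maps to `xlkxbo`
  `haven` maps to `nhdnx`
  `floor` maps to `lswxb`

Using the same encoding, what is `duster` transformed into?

jbacoc

Letter i (0-indexed) is shifted by i+6, so successive shifts are 6, 7, 8, ….
On duster: d+6=j, u+7=b, s+8=a, t+9=c, e+10=o, r+11=c.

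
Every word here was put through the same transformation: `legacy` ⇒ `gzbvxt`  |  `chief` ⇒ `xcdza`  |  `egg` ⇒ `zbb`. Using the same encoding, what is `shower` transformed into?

ncjrzm

Compare letters: l→g is +21, e→z is +21, g→b is +21 — a constant shift. This is a Caesar cipher with shift 21.
For shower: s+21=n, h+21=c, o+21=j, w+21=r, e+21=z, r+21=m.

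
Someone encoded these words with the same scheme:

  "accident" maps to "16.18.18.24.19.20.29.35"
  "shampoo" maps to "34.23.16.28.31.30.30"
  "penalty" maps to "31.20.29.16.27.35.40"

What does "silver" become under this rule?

a is letter #1 and maps to 16: an offset of 15. Each letter is replaced by its alphabet position (a=1..z=26) + 15.
Applying it to silver: s=19→34, i=9→24, l=12→27, v=22→37, e=5→20, r=18→33.

34.24.27.37.20.33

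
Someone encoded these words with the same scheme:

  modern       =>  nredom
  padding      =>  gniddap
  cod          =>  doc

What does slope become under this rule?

epols

It's just the letters in reverse order.
Applying it to slope: reverse → epols.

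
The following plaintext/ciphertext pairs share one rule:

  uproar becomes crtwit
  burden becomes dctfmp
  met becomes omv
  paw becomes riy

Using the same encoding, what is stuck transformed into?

The shift depends on letter class: consonant p→r is +2, but vowel u→c is +8. Two shifts are in play — +8 for a/e/i/o/u, +2 for every other letter.
Applying it to stuck: s(cons)+2=u, t(cons)+2=v, u(vowel)+8=c, c(cons)+2=e, k(cons)+2=m.

uvcem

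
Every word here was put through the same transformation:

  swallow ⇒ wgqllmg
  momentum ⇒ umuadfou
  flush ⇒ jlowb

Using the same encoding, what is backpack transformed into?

Treating letters as 0–25, the rule is x ↦ 9x + 16 (mod 26).
Applying it to backpack: b(1)→9·1+16≡25=z; a(0)→9·0+16≡16=q; c(2)→9·2+16≡8=i; k(10)→9·10+16≡2=c; p(15)→9·15+16≡21=v; a(0)→9·0+16≡16=q; c(2)→9·2+16≡8=i; k(10)→9·10+16≡2=c (all mod 26).

zqicvqic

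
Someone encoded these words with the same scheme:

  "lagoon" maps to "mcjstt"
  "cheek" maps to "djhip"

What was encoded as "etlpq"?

drill

In lagoon: l→m is +1, a→c is +2, g→j is +3, o→s is +4 — the shift increases by 1 each position. Letter i (0-indexed) is shifted by i+1, so successive shifts are 1, 2, 3, ….
Undoing it on etlpq: e−1=d, t−2=r, l−3=i, p−4=l, q−5=l.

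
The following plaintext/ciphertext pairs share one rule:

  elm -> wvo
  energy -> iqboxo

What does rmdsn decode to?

ditch

The output letters match the input read backwards, each shifted +10: elm reversed is mle. Read the word backwards and shift each letter +10.
Undoing it on rmdsn: shift back: r−10=h, m−10=c, d−10=t, s−10=i, n−10=d → hctid; then reverse → ditch.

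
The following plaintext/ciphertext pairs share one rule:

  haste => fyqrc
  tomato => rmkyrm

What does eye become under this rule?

Compare letters: h→f is +24, a→y is +24, s→q is +24 — a constant shift. It's a constant shift of +24 (ROT24).
On eye: e+24=c, y+24=w, e+24=c.

cwc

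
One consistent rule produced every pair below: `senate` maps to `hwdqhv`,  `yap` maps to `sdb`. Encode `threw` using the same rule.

zhukw

The output letters match the input read backwards, each shifted +3: senate reversed is etanes. The word is reversed, then every letter is shifted forward by 3.
On threw: reverse → werht; then shift: w+3=z, e+3=h, r+3=u, h+3=k, t+3=w.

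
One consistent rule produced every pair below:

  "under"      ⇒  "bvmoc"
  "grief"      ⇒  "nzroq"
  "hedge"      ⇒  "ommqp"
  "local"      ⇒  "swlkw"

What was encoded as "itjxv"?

blank

In under: u→b is +7, n→v is +8, d→m is +9, e→o is +10 — the shift increases by 1 each position. Letter i (0-indexed) is shifted by i+7, so successive shifts are 7, 8, 9, ….
Decoding itjxv: i−7=b, t−8=l, j−9=a, x−10=n, v−11=k.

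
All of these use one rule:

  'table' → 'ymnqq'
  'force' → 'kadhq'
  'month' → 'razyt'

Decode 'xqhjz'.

Shifts by position in table: pos 0: t→y (+5), pos 1: a→m (+12), pos 2: b→n (+12), pos 3: l→q (+5), pos 4: e→q (+12) — repeating every 3. A repeating key of period 3 is used — shifts +5, +12, +12 over and over.
Reversing it on xqhjz: x−5=s, q−12=e, h−12=v, j−5=e, z−12=n.

seven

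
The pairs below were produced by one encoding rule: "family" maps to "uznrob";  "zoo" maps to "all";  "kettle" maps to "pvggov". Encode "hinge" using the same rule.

srmtv

Each pair mirrors across the alphabet (f↔u, a↔z, m↔n): positions sum to 25. This is the alphabet-reversal cipher (Atbash): a becomes z, b becomes y, etc.
Applying it to hinge: h↔s, i↔r, n↔m, g↔t, e↔v.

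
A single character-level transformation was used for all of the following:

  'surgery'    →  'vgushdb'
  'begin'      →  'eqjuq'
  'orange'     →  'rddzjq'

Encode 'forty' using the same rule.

It's a Vigenère-style cipher with numeric key [3,12]: position i shifts by key[i mod 2].
For forty: f+3=i, o+12=a, r+3=u, t+12=f, y+3=b.

iaufb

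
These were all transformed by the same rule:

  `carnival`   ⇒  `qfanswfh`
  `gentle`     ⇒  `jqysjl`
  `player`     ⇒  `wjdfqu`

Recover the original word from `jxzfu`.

The output letters match the input read backwards, each shifted +5: carnival reversed is lavinrac. Read the word backwards and shift each letter +5.
Reversing it on jxzfu: shift back: j−5=e, x−5=s, z−5=u, f−5=a, u−5=p → esuap; then reverse → pause.

pause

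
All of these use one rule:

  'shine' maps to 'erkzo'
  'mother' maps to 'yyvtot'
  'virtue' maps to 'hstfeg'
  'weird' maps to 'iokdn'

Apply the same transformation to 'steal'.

edgmv

Shifts by position in shine: pos 0: s→e (+12), pos 1: h→r (+10), pos 2: i→k (+2), pos 3: n→z (+12), pos 4: e→o (+10) — repeating every 3. It's a Vigenère-style cipher with numeric key [12,10,2]: position i shifts by key[i mod 3].
Applying it to steal: s+12=e, t+10=d, e+2=g, a+12=m, l+10=v.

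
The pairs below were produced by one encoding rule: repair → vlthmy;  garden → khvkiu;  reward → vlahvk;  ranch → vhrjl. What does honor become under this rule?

Shifts by position in repair: pos 0: r→v (+4), pos 1: e→l (+7), pos 2: p→t (+4), pos 3: a→h (+7) — repeating every 2. It's a Vigenère-style cipher with numeric key [4,7]: position i shifts by key[i mod 2].
On honor: h+4=l, o+7=v, n+4=r, o+7=v, r+4=v.

lvrvv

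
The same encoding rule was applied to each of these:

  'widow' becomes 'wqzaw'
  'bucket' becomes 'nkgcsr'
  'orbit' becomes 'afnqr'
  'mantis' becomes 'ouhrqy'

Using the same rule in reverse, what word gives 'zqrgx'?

w(22)→w(22) and i(8)→q(16) fit y≡19x+20 (mod 26); the inverse of 19 mod 26 is 11. This is an affine cipher: with a=0,…,z=25, each position x becomes (19x+20) mod 26.
Reversing it on zqrgx: z(25)→11·(25−20)≡3=d; q(16)→11·(16−20)≡8=i; r(17)→11·(17−20)≡19=t; g(6)→11·(6−20)≡2=c; x(23)→11·(23−20)≡7=h (all mod 26).

ditch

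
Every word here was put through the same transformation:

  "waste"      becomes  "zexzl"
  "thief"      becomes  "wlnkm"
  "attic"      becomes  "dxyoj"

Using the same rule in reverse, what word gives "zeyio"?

watch

The shift increases by 1 at each position, starting from +3: 3, 4, 5, ….
Reversing it on zeyio: z−3=w, e−4=a, y−5=t, i−6=c, o−7=h.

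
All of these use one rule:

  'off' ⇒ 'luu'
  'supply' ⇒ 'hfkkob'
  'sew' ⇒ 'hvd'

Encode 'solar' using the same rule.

Each pair mirrors across the alphabet (o↔l, f↔u, f↔u): positions sum to 25. Each letter is replaced by its mirror in the alphabet: a↔z, b↔y, c↔x, and so on (the Atbash cipher).
On solar: s↔h, o↔l, l↔o, a↔z, r↔i.

hlozi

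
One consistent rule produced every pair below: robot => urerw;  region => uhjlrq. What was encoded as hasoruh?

explore

This is a Caesar cipher with shift 3.
Decoding hasoruh: h−3=e, a−3=x, s−3=p, o−3=l, r−3=o, u−3=r, h−3=e.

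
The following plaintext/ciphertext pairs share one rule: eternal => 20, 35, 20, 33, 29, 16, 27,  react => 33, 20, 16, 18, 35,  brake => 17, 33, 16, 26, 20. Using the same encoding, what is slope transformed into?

34, 27, 30, 31, 20

e is letter #5 and maps to 20: an offset of 15. The number is (letter's place in the alphabet, a=1) + 15.
On slope: s=19→34, l=12→27, o=15→30, p=16→31, e=5→20.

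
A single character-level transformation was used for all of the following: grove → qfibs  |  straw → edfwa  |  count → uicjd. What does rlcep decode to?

g(6)→q(16) and r(17)→f(5) fit y≡25x+22 (mod 26); the inverse of 25 mod 26 is 25. Treating letters as 0–25, the rule is x ↦ 25x + 22 (mod 26).
Reversing it on rlcep: r(17)→25·(17−22)≡5=f; l(11)→25·(11−22)≡11=l; c(2)→25·(2−22)≡20=u; e(4)→25·(4−22)≡18=s; p(15)→25·(15−22)≡7=h (all mod 26).

flush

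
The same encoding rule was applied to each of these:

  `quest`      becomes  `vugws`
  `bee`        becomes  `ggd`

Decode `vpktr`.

The output letters match the input read backwards, each shifted +2: quest reversed is tseuq. Two steps: reverse the string, then apply a Caesar shift of +2.
Undoing it on vpktr: shift back: v−2=t, p−2=n, k−2=i, t−2=r, r−2=p → tnirp; then reverse → print.

print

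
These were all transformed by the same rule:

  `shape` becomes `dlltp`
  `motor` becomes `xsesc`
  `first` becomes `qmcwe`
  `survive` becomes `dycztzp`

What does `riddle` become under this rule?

The shifts repeat in a cycle of length 2: positions 0,1,… shift by +11, +4, then the pattern repeats.
For riddle: r+11=c, i+4=m, d+11=o, d+4=h, l+11=w, e+4=i.

cmohwi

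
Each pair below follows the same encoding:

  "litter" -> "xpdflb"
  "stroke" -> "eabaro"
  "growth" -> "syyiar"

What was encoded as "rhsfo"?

faith

The shifts repeat in a cycle of length 3: positions 0,1,… shift by +12, +7, +10, then the pattern repeats.
Undoing it on rhsfo: r−12=f, h−7=a, s−10=i, f−12=t, o−7=h.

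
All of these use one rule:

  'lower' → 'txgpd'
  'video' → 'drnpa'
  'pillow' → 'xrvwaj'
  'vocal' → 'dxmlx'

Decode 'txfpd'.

Letter i (0-indexed) is shifted by i+8, so successive shifts are 8, 9, 10, ….
Reversing it on txfpd: t−8=l, x−9=o, f−10=v, p−11=e, d−12=r.

lover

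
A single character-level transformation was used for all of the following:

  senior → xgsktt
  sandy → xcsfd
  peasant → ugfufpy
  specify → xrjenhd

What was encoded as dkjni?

yield

A repeating key of period 2 is used — shifts +5, +2 over and over.
Undoing it on dkjni: d−5=y, k−2=i, j−5=e, n−2=l, i−5=d.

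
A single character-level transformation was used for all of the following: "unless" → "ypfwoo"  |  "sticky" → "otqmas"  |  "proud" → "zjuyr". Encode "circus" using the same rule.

mqjmyo

Treating letters as 0–25, the rule is x ↦ 5x + 2 (mod 26).
Applying it to circus: c(2)→5·2+2≡12=m; i(8)→5·8+2≡16=q; r(17)→5·17+2≡9=j; c(2)→5·2+2≡12=m; u(20)→5·20+2≡24=y; s(18)→5·18+2≡14=o (all mod 26).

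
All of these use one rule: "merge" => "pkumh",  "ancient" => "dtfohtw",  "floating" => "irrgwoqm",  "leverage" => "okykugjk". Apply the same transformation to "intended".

Shifts by position in merge: pos 0: m→p (+3), pos 1: e→k (+6), pos 2: r→u (+3), pos 3: g→m (+6) — repeating every 2. A repeating key of period 2 is used — shifts +3, +6 over and over.
For intended: i+3=l, n+6=t, t+3=w, e+6=k, n+3=q, d+6=j, e+3=h, d+6=j.

ltwkqjhj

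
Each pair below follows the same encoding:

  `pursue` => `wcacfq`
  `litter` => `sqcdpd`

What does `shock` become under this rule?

zpxmv

In pursue: p→w is +7, u→c is +8, r→a is +9, s→c is +10 — the shift increases by 1 each position. The shift increases by 1 at each position, starting from +7: 7, 8, 9, ….
For shock: s+7=z, h+8=p, o+9=x, c+10=m, k+11=v.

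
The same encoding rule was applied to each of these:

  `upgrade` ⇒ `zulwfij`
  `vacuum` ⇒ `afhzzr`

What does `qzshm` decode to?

lunch

Every letter moves 5 places later in the alphabet, wrapping around z→a.
Decoding qzshm: q−5=l, z−5=u, s−5=n, h−5=c, m−5=h.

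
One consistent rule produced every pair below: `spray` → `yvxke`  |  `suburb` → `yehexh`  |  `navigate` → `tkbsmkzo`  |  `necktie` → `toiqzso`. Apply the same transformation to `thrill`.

The shift depends on letter class: consonant s→y is +6, but vowel a→k is +10. The rule splits by letter class: vowels +10, consonants +6.
On thrill: t(cons)+6=z, h(cons)+6=n, r(cons)+6=x, i(vowel)+10=s, l(cons)+6=r, l(cons)+6=r.

znxsrr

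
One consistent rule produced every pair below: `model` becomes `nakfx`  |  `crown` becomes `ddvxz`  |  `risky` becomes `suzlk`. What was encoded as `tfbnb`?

stump

Shifts by position in model: pos 0: m→n (+1), pos 1: o→a (+12), pos 2: d→k (+7), pos 3: e→f (+1), pos 4: l→x (+12) — repeating every 3. It's a Vigenère-style cipher with numeric key [1,12,7]: position i shifts by key[i mod 3].
Reversing it on tfbnb: t−1=s, f−12=t, b−7=u, n−1=m, b−12=p.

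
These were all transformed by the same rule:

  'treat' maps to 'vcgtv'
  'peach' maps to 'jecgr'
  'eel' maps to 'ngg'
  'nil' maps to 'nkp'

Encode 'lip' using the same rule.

rkn

The output letters match the input read backwards, each shifted +2: treat reversed is taert. Read the word backwards and shift each letter +2.
For lip: reverse → pil; then shift: p+2=r, i+2=k, l+2=n.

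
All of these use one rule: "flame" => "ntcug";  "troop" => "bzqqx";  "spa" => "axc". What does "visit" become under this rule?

dkakb

The shift depends on letter class: consonant f→n is +8, but vowel a→c is +2. The rule splits by letter class: vowels +2, consonants +8.
For visit: v(cons)+8=d, i(vowel)+2=k, s(cons)+8=a, i(vowel)+2=k, t(cons)+8=b.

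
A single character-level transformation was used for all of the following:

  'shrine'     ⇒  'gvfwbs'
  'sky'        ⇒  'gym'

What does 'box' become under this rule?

This is a Caesar cipher with shift 14.
On box: b+14=p, o+14=c, x+14=l.

pcl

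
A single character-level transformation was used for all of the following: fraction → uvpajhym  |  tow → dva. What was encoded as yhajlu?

The output letters match the input read backwards, each shifted +7: fraction reversed is noitcarf. Read the word backwards and shift each letter +7.
Reversing it on yhajlu: shift back: y−7=r, h−7=a, a−7=t, j−7=c, l−7=e, u−7=n → ratcen; then reverse → nectar.

nectar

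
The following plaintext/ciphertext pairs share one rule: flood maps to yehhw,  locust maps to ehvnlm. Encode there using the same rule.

maxkx

Compare letters: f→y is +19, l→e is +19, o→h is +19 — a constant shift. It's a constant shift of +19 (ROT19).
Applying it to there: t+19=m, h+19=a, e+19=x, r+19=k, e+19=x.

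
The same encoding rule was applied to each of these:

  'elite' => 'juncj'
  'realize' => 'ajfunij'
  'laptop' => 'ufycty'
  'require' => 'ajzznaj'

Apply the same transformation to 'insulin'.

nwbzunw

Vowels shift forward by 5 and consonants shift forward by 9.
For insulin: i(vowel)+5=n, n(cons)+9=w, s(cons)+9=b, u(vowel)+5=z, l(cons)+9=u, i(vowel)+5=n, n(cons)+9=w.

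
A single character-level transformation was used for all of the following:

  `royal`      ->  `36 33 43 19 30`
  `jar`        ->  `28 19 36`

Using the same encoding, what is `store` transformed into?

Letters become their 1-based position plus 18 (so a→19, b→20, …).
On store: s=19→37, t=20→38, o=15→33, r=18→36, e=5→23.

37 38 33 36 23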